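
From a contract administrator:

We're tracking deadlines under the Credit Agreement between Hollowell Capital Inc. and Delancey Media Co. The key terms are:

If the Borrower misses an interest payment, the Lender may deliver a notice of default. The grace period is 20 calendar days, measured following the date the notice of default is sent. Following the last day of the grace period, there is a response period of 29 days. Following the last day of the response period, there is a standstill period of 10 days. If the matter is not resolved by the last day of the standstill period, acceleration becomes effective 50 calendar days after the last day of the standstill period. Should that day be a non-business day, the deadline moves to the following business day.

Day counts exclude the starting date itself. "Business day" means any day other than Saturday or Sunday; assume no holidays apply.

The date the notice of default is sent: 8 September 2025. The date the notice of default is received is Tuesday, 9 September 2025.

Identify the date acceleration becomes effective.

The last day of the grace period: 20 calendar days after 8 September 2025 is 28 September 2025.
Adding 29 calendar days to 28 September 2025 gives 27 October 2025, which is the last day of the response period.
Adding 10 calendar days to 27 October 2025 gives 6 November 2025, which is the last day of the standstill period.
The date acceleration becomes effective: 6 November 2025 + 50 days = 26 December 2025. 26 December 2025 is a Friday, so no roll-forward applies.

26 December 2025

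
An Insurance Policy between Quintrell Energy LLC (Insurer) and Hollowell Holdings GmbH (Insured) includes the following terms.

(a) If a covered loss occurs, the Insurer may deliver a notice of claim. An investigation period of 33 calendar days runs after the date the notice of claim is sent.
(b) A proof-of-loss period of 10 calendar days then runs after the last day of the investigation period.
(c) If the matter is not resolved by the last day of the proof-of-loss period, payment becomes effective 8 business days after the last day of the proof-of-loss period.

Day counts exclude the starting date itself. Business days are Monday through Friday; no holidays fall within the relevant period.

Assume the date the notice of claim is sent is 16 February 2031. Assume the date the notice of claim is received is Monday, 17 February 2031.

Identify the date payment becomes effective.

10 April 2031

The last day of the investigation period: 16 February 2031 + 33 days = 21 March 2031.
The last day of the proof-of-loss period: 10 calendar days after 21 March 2031 is 31 March 2031.
From Monday, 31 March 2031, 8 business days (Apr 1, Apr 2, Apr 3, Apr 4, Apr 7, Apr 8, Apr 9, Apr 10, skipping weekends) brings us to Thursday, 10 April 2031, which is the date payment becomes effective.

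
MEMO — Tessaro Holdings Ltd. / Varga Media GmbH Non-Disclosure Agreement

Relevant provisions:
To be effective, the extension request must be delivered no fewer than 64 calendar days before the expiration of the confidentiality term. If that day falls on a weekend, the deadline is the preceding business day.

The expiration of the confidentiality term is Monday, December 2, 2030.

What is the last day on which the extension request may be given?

December 2, 2030 minus 64 days is September 29, 2030. That is a Sunday, so the deadline moves back to Friday, September 27, 2030.

September 27, 2030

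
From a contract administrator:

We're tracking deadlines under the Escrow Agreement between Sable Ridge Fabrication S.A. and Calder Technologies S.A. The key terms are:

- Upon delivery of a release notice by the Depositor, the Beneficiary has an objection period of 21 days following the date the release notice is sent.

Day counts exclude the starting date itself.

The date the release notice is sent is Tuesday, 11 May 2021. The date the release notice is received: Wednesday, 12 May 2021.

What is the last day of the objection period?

1 June 2021

Adding 21 calendar days to 11 May 2021 gives 1 June 2021, which is the last day of the objection period.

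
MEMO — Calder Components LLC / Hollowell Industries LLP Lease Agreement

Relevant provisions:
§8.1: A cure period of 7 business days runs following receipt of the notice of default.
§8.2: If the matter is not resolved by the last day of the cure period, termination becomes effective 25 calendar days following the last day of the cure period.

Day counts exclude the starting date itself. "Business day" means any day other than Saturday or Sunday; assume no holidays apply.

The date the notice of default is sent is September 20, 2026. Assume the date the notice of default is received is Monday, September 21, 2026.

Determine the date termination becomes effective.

October 25, 2026

The last day of the cure period: 7 business days after Monday, September 21, 2026, skipping weekends — Sep 22, Sep 23, Sep 24, Sep 25, Sep 28, Sep 29, Sep 30 — lands on Wednesday, September 30, 2026.
The date termination becomes effective: 25 calendar days after September 30, 2026 is October 25, 2026.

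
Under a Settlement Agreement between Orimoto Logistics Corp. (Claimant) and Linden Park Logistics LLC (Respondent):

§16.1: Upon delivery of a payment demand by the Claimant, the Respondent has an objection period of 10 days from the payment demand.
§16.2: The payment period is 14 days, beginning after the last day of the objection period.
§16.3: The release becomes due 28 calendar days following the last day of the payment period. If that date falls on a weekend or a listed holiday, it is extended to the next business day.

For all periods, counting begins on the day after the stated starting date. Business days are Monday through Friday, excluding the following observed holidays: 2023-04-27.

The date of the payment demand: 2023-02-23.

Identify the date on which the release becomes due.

The last day of the objection period: 10 calendar days after 2023-02-23 is 2023-03-05.
The last day of the payment period: 2023-03-05 + 14 days = 2023-03-19.
The date on which the release becomes due: 2023-03-19 + 28 days = 2023-04-16. That falls on a Sunday, so it rolls to the next business day, Monday, 2023-04-17.

2023-04-17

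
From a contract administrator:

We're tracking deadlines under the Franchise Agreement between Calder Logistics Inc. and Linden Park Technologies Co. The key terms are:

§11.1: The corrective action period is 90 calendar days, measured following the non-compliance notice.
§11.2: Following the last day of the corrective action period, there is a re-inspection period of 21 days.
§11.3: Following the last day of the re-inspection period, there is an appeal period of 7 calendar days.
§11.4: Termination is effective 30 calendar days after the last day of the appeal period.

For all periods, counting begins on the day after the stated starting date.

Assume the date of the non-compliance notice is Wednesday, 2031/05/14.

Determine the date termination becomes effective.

2031/10/09

Adding 90 calendar days to 2031/05/14 gives 2031/08/12, which is the last day of the corrective action period.
Adding 21 calendar days to 2031/08/12 gives 2031/09/02, which is the last day of the re-inspection period.
The last day of the appeal period: 2031/09/02 + 7 days = 2031/09/09.
Adding 30 calendar days to 2031/09/09 gives 2031/10/09, which is the date termination becomes effective.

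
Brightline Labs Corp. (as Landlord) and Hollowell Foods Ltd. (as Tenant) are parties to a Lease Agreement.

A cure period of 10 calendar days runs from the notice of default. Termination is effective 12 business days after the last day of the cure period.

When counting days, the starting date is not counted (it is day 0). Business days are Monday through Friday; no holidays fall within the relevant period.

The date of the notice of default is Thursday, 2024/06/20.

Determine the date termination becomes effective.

2024/07/16

The last day of the cure period: 10 calendar days after 2024/06/20 is 2024/06/30.
The date termination becomes effective: counting 12 business days from Sunday, 2024/06/30 (Jul 1, Jul 2, Jul 3, Jul 4, …, Jul 12, Jul 15, Jul 16, skipping weekends) reaches Tuesday, 2024/07/16.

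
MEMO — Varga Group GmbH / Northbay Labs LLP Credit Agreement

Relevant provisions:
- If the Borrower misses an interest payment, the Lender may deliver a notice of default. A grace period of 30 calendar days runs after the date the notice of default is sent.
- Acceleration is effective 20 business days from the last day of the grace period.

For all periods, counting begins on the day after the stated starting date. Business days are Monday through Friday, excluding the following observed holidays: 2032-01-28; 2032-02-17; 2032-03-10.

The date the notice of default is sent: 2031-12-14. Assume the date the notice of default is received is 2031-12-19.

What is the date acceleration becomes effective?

The last day of the grace period: 30 calendar days after 2031-12-14 is 2032-01-13.
The date acceleration becomes effective: counting 20 business days from Tuesday, 2032-01-13 (Jan 14, Jan 15, Jan 16, Jan 19, …, Feb 9, Feb 10, Feb 11, skipping weekends and the listed holiday on Jan 28) reaches Wednesday, 2032-02-11.

2032-02-11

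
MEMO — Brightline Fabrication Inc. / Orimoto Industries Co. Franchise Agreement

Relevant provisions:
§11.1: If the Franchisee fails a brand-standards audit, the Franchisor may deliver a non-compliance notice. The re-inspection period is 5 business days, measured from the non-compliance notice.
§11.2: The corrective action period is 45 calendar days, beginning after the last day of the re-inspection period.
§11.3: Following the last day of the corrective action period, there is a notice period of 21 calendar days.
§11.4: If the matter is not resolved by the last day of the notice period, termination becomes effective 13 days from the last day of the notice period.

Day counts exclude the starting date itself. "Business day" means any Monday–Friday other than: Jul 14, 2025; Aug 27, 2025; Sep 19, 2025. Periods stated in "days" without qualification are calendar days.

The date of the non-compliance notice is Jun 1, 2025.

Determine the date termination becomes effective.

Aug 24, 2025

The last day of the re-inspection period: counting 5 business days from Sunday, Jun 1, 2025 (Jun 2, Jun 3, Jun 4, Jun 5, Jun 6, skipping weekends) reaches Friday, Jun 6, 2025.
The last day of the corrective action period: Jun 6, 2025 + 45 days = Jul 21, 2025.
The last day of the notice period: Jul 21, 2025 + 21 days = Aug 11, 2025.
The date termination becomes effective: Aug 11, 2025 + 13 days = Aug 24, 2025.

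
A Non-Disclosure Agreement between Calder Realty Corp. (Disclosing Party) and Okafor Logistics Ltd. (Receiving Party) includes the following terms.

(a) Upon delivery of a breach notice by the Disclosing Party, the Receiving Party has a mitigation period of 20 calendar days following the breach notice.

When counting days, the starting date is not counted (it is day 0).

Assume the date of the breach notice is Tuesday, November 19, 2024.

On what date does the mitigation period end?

Adding 20 calendar days to November 19, 2024 gives December 9, 2024, which is the last day of the mitigation period.

December 9, 2024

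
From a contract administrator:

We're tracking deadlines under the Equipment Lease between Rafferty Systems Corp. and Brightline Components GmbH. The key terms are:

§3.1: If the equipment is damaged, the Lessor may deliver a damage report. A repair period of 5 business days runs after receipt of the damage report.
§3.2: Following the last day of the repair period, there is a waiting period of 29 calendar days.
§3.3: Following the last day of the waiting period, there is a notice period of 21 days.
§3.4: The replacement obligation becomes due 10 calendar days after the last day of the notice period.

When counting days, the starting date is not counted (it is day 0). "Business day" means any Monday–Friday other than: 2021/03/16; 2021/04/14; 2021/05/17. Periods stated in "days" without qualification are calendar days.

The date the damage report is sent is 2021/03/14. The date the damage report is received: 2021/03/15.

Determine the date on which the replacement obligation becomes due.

2021/05/22

From Monday, 2021/03/15, 5 business days (Mar 17, Mar 18, Mar 19, Mar 22, Mar 23, skipping weekends and the listed holiday on Mar 16) brings us to Tuesday, 2021/03/23, which is the last day of the repair period.
Adding 29 calendar days to 2021/03/23 gives 2021/04/21, which is the last day of the waiting period.
The last day of the notice period: 21 calendar days after 2021/04/21 is 2021/05/12.
Adding 10 calendar days to 2021/05/12 gives 2021/05/22, which is the date on which the replacement obligation becomes due.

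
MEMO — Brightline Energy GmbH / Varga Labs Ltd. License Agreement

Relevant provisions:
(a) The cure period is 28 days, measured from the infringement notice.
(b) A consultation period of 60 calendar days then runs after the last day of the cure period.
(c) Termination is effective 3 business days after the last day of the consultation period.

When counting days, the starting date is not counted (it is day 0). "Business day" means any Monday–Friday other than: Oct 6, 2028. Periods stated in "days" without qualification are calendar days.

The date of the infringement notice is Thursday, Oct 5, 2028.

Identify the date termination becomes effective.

Jan 4, 2029

The last day of the cure period: Oct 5, 2028 + 28 days = Nov 2, 2028.
Adding 60 calendar days to Nov 2, 2028 gives Jan 1, 2029, which is the last day of the consultation period.
From Monday, Jan 1, 2029, 3 business days (Jan 2, Jan 3, Jan 4, skipping weekends) brings us to Thursday, Jan 4, 2029, which is the date termination becomes effective.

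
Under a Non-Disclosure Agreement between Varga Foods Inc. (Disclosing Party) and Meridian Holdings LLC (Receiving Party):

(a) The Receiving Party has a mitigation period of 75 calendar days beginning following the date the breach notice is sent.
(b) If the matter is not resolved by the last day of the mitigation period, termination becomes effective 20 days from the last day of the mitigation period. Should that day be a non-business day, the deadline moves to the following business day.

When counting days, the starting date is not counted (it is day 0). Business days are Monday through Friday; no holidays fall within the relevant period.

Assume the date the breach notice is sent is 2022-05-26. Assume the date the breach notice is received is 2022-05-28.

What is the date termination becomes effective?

Adding 75 calendar days to 2022-05-26 gives 2022-08-09, which is the last day of the mitigation period.
The date termination becomes effective: 20 calendar days after 2022-08-09 is 2022-08-29. 2022-08-29 is a Monday, so no roll-forward applies.

2022-08-29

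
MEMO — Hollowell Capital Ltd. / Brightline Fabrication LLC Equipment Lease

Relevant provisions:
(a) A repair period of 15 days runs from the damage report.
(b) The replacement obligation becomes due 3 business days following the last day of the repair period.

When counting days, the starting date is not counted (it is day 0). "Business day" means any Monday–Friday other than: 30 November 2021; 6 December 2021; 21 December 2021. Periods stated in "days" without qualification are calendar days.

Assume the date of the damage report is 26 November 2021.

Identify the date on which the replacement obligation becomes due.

The last day of the repair period: 15 calendar days after 26 November 2021 is 11 December 2021.
The date on which the replacement obligation becomes due: counting 3 business days from Saturday, 11 December 2021 (Dec 13, Dec 14, Dec 15, skipping weekends) reaches Wednesday, 15 December 2021.

15 December 2021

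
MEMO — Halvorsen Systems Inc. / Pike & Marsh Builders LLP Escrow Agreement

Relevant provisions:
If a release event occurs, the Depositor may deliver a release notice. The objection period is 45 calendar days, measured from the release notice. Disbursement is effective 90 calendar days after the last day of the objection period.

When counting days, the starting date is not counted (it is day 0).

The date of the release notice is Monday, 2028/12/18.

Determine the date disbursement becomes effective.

2029/05/02

The last day of the objection period: 45 calendar days after 2028/12/18 is 2029/02/01.
Adding 90 calendar days to 2029/02/01 gives 2029/05/02, which is the date disbursement becomes effective.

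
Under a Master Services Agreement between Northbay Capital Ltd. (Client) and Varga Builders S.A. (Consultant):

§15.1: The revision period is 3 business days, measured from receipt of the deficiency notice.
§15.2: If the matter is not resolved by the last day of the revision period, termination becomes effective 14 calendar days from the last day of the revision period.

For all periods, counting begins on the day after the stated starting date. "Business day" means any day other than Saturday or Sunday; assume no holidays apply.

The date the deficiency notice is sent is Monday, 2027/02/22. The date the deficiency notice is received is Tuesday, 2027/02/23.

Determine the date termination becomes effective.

The last day of the revision period: 3 business days after Tuesday, 2027/02/23, skipping weekends — Feb 24, Feb 25, Feb 26 — lands on Friday, 2027/02/26.
The date termination becomes effective: 2027/02/26 + 14 days = 2027/03/12.

2027/03/12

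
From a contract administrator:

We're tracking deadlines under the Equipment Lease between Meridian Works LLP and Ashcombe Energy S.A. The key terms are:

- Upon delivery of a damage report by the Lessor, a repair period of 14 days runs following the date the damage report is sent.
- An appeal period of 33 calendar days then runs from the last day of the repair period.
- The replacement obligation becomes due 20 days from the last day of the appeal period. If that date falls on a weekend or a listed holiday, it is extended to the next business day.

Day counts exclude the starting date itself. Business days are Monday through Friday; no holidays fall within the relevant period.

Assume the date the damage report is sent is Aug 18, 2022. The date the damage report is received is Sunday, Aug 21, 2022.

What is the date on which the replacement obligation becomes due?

Oct 24, 2022

The last day of the repair period: Aug 18, 2022 + 14 days = Sep 1, 2022.
The last day of the appeal period: 33 calendar days after Sep 1, 2022 is Oct 4, 2022.
Adding 20 calendar days to Oct 4, 2022 gives Oct 24, 2022, which is the date on which the replacement obligation becomes due. Oct 24, 2022 is a Monday, so no roll-forward applies.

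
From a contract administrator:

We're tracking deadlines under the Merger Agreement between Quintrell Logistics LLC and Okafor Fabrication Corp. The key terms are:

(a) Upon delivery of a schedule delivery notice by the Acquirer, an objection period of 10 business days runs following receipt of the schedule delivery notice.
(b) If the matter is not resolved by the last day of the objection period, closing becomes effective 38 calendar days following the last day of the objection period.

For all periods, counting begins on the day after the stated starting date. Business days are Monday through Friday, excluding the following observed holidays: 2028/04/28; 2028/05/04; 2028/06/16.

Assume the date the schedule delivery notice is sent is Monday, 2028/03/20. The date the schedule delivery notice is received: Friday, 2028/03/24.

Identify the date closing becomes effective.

2028/05/15

The last day of the objection period: counting 10 business days from Friday, 2028/03/24 (Mar 27, Mar 28, Mar 29, Mar 30, Mar 31, Apr 3, Apr 4, Apr 5, Apr 6, Apr 7, skipping weekends) reaches Friday, 2028/04/07.
The date closing becomes effective: 38 calendar days after 2028/04/07 is 2028/05/15.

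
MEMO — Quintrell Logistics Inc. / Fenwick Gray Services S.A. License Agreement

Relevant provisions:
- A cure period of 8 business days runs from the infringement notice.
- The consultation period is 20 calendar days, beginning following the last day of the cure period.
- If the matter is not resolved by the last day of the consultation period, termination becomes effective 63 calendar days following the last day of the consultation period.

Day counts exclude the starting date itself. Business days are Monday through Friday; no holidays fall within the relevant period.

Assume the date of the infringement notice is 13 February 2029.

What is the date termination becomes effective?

The last day of the cure period: counting 8 business days from Tuesday, 13 February 2029 (Feb 14, Feb 15, Feb 16, Feb 19, Feb 20, Feb 21, Feb 22, Feb 23, skipping weekends) reaches Friday, 23 February 2029.
The last day of the consultation period: 23 February 2029 + 20 days = 15 March 2029.
The date termination becomes effective: 63 calendar days after 15 March 2029 is 17 May 2029.

17 May 2029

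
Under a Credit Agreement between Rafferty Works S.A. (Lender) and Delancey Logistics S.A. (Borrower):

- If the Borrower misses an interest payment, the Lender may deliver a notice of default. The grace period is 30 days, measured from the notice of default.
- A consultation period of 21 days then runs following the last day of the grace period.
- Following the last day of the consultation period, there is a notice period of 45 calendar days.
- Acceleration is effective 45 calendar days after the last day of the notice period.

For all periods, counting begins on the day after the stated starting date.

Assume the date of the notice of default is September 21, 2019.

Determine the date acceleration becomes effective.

February 9, 2020

Adding 30 calendar days to September 21, 2019 gives October 21, 2019, which is the last day of the grace period.
The last day of the consultation period: October 21, 2019 + 21 days = November 11, 2019.
Adding 45 calendar days to November 11, 2019 gives December 26, 2019, which is the last day of the notice period.
The date acceleration becomes effective: 45 calendar days after December 26, 2019 is February 9, 2020.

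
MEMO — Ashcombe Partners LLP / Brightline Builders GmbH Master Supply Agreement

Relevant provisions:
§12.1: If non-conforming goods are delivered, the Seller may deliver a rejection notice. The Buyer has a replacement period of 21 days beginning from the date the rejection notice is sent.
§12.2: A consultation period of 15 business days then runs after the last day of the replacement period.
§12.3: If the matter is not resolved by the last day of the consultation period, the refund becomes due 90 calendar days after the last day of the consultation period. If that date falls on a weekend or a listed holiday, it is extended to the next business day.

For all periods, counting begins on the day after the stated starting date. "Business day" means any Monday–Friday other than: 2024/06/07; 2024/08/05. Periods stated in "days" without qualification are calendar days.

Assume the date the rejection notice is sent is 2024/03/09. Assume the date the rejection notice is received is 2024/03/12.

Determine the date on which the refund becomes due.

The last day of the replacement period: 2024/03/09 + 21 days = 2024/03/30.
The last day of the consultation period: 15 business days after Saturday, 2024/03/30, skipping weekends — Apr 1, Apr 2, Apr 3, Apr 4, …, Apr 17, Apr 18, Apr 19 — lands on Friday, 2024/04/19.
The date on which the refund becomes due: 90 calendar days after 2024/04/19 is 2024/07/18. 2024/07/18 is a Thursday and is not a listed holiday, so no roll-forward applies.

2024/07/18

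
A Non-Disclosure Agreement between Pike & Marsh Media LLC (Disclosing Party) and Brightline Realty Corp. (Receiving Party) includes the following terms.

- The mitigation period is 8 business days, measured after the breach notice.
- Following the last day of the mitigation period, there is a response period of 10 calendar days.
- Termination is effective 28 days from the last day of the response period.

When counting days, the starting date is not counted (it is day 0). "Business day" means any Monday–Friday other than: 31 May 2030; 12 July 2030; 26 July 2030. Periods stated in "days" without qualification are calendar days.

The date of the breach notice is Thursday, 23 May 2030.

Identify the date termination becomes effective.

The last day of the mitigation period: counting 8 business days from Thursday, 23 May 2030 (May 24, May 27, May 28, May 29, May 30, Jun 3, Jun 4, Jun 5, skipping weekends and the listed holiday on May 31) reaches Wednesday, 5 June 2030.
Adding 10 calendar days to 5 June 2030 gives 15 June 2030, which is the last day of the response period.
The date termination becomes effective: 15 June 2030 + 28 days = 13 July 2030.

13 July 2030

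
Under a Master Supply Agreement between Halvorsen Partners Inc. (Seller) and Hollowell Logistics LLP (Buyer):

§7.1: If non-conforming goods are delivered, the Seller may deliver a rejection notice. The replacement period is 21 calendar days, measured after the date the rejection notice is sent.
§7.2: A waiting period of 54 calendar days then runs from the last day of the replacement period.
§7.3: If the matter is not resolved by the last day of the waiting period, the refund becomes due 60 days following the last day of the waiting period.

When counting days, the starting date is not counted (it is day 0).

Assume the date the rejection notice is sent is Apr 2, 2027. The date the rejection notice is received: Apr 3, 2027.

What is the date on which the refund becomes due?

Aug 15, 2027

The last day of the replacement period: 21 calendar days after Apr 2, 2027 is Apr 23, 2027.
The last day of the waiting period: Apr 23, 2027 + 54 days = Jun 16, 2027.
The date on which the refund becomes due: Jun 16, 2027 + 60 days = Aug 15, 2027.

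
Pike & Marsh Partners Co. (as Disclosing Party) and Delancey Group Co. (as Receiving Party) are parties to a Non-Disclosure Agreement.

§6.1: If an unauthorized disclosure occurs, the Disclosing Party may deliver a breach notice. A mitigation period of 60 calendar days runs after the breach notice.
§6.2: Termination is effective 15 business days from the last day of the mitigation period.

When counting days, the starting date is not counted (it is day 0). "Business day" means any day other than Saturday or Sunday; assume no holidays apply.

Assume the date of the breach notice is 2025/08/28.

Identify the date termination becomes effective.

2025/11/17

Adding 60 calendar days to 2025/08/28 gives 2025/10/27, which is the last day of the mitigation period.
The date termination becomes effective: counting 15 business days from Monday, 2025/10/27 (Oct 28, Oct 29, Oct 30, Oct 31, …, Nov 13, Nov 14, Nov 17, skipping weekends) reaches Monday, 2025/11/17.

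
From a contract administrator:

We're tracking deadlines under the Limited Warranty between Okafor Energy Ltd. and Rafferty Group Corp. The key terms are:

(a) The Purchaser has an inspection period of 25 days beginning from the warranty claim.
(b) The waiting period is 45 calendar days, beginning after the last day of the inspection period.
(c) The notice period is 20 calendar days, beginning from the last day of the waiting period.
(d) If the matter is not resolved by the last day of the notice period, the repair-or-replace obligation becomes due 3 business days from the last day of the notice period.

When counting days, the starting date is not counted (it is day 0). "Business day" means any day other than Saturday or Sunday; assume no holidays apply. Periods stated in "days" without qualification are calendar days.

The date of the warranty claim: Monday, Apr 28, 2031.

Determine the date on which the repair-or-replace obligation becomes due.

Jul 30, 2031

The last day of the inspection period: 25 calendar days after Apr 28, 2031 is May 23, 2031.
The last day of the waiting period: May 23, 2031 + 45 days = Jul 7, 2031.
The last day of the notice period: 20 calendar days after Jul 7, 2031 is Jul 27, 2031.
From Sunday, Jul 27, 2031, 3 business days (Jul 28, Jul 29, Jul 30, skipping weekends) brings us to Wednesday, Jul 30, 2031, which is the date on which the repair-or-replace obligation becomes due.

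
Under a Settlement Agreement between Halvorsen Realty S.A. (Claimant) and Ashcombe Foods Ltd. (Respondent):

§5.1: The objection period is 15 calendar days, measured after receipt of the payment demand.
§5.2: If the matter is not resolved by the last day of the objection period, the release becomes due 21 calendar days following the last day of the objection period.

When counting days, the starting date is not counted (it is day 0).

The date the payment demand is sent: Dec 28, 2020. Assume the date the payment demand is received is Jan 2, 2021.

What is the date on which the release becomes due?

The last day of the objection period: Jan 2, 2021 + 15 days = Jan 17, 2021.
The date on which the release becomes due: Jan 17, 2021 + 21 days = Feb 7, 2021.

Feb 7, 2021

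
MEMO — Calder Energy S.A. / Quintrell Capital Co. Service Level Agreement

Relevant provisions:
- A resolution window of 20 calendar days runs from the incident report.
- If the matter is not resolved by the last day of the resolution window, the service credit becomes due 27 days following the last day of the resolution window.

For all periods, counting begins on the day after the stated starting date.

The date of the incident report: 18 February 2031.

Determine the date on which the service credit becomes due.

6 April 2031

The last day of the resolution window: 18 February 2031 + 20 days = 10 March 2031.
Adding 27 calendar days to 10 March 2031 gives 6 April 2031, which is the date on which the service credit becomes due.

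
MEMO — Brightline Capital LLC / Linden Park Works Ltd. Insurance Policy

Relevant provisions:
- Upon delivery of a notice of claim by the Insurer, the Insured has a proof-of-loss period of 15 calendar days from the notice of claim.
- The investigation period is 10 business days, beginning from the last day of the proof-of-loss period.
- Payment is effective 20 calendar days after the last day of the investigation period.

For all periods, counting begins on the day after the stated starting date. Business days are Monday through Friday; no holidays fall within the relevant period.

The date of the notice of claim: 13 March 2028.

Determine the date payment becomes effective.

The last day of the proof-of-loss period: 15 calendar days after 13 March 2028 is 28 March 2028.
The last day of the investigation period: counting 10 business days from Tuesday, 28 March 2028 (Mar 29, Mar 30, Mar 31, Apr 3, Apr 4, Apr 5, Apr 6, Apr 7, Apr 10, Apr 11, skipping weekends) reaches Tuesday, 11 April 2028.
The date payment becomes effective: 11 April 2028 + 20 days = 1 May 2028.

1 May 2028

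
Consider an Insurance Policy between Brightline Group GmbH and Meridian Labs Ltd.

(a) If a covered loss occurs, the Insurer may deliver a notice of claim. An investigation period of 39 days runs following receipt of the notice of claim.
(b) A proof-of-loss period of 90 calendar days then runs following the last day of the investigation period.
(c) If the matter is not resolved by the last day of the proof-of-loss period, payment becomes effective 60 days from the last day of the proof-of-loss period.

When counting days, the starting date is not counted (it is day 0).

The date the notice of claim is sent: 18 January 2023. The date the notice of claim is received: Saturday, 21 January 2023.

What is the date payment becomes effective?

The last day of the investigation period: 21 January 2023 + 39 days = 1 March 2023.
Adding 90 calendar days to 1 March 2023 gives 30 May 2023, which is the last day of the proof-of-loss period.
The date payment becomes effective: 60 calendar days after 30 May 2023 is 29 July 2023.

29 July 2023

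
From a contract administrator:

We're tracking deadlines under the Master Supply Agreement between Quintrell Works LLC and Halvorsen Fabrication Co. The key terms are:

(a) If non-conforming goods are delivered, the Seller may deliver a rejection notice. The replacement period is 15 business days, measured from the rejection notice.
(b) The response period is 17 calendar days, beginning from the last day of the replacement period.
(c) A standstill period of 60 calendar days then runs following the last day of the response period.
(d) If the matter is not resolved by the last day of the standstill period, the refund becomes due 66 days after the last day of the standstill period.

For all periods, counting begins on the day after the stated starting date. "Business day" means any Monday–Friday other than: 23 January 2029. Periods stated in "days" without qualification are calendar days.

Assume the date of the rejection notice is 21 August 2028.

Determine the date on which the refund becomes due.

1 February 2029

From Monday, 21 August 2028, 15 business days (Aug 22, Aug 23, Aug 24, Aug 25, …, Sep 7, Sep 8, Sep 11, skipping weekends) brings us to Monday, 11 September 2028, which is the last day of the replacement period.
The last day of the response period: 17 calendar days after 11 September 2028 is 28 September 2028.
The last day of the standstill period: 60 calendar days after 28 September 2028 is 27 November 2028.
The date on which the refund becomes due: 27 November 2028 + 66 days = 1 February 2029.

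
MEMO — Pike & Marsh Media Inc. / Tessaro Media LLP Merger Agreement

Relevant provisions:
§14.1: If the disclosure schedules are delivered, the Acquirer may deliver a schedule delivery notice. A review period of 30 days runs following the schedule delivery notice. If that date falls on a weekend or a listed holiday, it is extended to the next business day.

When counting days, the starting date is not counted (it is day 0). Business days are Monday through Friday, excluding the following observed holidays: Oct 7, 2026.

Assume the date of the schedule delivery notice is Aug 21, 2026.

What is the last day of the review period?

The last day of the review period: Aug 21, 2026 + 30 days = Sep 20, 2026. That falls on a Sunday, so it rolls to the next business day, Monday, Sep 21, 2026.

Sep 21, 2026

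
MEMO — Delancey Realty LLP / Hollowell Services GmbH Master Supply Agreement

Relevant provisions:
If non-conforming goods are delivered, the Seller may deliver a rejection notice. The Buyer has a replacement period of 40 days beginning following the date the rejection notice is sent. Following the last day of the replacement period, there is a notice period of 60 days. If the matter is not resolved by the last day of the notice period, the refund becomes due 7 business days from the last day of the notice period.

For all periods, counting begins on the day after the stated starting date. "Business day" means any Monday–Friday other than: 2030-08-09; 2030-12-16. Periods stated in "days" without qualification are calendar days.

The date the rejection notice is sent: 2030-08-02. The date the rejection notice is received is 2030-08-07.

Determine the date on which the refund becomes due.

2030-11-19

The last day of the replacement period: 40 calendar days after 2030-08-02 is 2030-09-11.
The last day of the notice period: 2030-09-11 + 60 days = 2030-11-10.
From Sunday, 2030-11-10, 7 business days (Nov 11, Nov 12, Nov 13, Nov 14, Nov 15, Nov 18, Nov 19, skipping weekends) brings us to Tuesday, 2030-11-19, which is the date on which the refund becomes due.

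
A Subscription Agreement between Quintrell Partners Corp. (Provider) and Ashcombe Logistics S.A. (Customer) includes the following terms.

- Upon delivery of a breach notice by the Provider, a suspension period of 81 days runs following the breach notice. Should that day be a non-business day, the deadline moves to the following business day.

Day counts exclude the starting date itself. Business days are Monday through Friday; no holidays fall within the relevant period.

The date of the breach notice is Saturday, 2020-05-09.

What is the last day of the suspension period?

Adding 81 calendar days to 2020-05-09 gives 2020-07-29, which is the last day of the suspension period. 2020-07-29 is a Wednesday, so no roll-forward applies.

2020-07-29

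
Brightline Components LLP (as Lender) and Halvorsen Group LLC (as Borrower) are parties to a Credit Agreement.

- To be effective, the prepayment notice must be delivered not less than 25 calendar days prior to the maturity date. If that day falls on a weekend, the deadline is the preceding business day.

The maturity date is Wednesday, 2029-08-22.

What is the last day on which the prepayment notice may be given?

2029-08-22 minus 25 days is 2029-07-28. That is a Saturday, so the deadline moves back to Friday, 2029-07-27.

2029-07-27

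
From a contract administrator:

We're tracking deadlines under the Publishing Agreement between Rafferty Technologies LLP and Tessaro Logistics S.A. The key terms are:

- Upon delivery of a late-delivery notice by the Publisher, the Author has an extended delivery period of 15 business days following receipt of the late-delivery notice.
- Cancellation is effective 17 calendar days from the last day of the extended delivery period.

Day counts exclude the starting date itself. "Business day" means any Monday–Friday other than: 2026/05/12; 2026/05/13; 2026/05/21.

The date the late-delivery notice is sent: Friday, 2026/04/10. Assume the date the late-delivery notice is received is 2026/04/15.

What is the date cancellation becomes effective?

From Wednesday, 2026/04/15, 15 business days (Apr 16, Apr 17, Apr 20, Apr 21, …, May 4, May 5, May 6, skipping weekends) brings us to Wednesday, 2026/05/06, which is the last day of the extended delivery period.
The date cancellation becomes effective: 2026/05/06 + 17 days = 2026/05/23.

2026/05/23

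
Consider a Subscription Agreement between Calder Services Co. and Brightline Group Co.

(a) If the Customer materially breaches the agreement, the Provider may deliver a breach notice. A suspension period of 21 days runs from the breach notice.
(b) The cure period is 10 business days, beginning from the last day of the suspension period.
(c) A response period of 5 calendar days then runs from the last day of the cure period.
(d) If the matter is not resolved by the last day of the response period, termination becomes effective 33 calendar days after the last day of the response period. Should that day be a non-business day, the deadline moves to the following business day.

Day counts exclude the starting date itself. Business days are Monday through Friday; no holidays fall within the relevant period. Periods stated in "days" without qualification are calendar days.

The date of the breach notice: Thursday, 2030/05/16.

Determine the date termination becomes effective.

The last day of the suspension period: 21 calendar days after 2030/05/16 is 2030/06/06.
The last day of the cure period: counting 10 business days from Thursday, 2030/06/06 (Jun 7, Jun 10, Jun 11, Jun 12, Jun 13, Jun 14, Jun 17, Jun 18, Jun 19, Jun 20, skipping weekends) reaches Thursday, 2030/06/20.
The last day of the response period: 2030/06/20 + 5 days = 2030/06/25.
The date termination becomes effective: 33 calendar days after 2030/06/25 is 2030/07/28. That falls on a Sunday, so it rolls to the next business day, Monday, 2030/07/29.

2030/07/29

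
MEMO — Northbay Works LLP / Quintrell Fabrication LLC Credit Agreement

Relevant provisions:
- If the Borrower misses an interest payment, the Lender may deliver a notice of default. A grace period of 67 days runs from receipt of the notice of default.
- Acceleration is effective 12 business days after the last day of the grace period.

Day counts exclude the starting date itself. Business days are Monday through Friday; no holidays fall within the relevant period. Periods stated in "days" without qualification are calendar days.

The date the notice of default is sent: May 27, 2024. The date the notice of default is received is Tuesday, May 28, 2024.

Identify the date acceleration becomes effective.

Adding 67 calendar days to May 28, 2024 gives August 3, 2024, which is the last day of the grace period.
From Saturday, August 3, 2024, 12 business days (Aug 5, Aug 6, Aug 7, Aug 8, …, Aug 16, Aug 19, Aug 20, skipping weekends) brings us to Tuesday, August 20, 2024, which is the date acceleration becomes effective.

August 20, 2024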